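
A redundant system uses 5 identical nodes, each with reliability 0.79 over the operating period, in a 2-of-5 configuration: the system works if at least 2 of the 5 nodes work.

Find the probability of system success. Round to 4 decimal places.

R = Σ_{i=2}^{5} C(5,i) p^i (1−p)^{5−i} with p = 0.79
C(5,2)·0.79^2·0.21^3 = 0.057798
C(5,3)·0.79^3·0.21^2 = 0.217430
C(5,4)·0.79^4·0.21^1 = 0.408976
C(5,5)·0.79^5·0.21^0 = 0.307706
Sum = 0.9919

0.9919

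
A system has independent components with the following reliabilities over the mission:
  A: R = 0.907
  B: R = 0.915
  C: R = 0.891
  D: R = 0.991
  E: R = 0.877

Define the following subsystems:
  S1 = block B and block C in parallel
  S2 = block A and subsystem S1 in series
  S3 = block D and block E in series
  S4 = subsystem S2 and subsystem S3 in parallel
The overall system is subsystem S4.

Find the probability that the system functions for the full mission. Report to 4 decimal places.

0.9867

Parallel (B and C): 1 − (1 − 0.915000)(1 − 0.891000) = 0.990735
Series (A and [0.990735]): 0.907000 × 0.990735 = 0.898597
Series (D and E): 0.991000 × 0.877000 = 0.869107
Parallel ([0.898597] and [0.869107]): 1 − (1 − 0.898597)(1 − 0.869107) = 0.9867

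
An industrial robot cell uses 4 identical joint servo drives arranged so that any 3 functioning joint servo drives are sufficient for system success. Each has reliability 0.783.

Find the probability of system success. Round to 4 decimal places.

R = Σ_{i=3}^{4} C(4,i) p^i (1−p)^{4−i} with p = 0.783
C(4,3)·0.783^3·0.217^1 = 0.416682
C(4,4)·0.783^4·0.217^0 = 0.375878
Sum = 0.7926

0.7926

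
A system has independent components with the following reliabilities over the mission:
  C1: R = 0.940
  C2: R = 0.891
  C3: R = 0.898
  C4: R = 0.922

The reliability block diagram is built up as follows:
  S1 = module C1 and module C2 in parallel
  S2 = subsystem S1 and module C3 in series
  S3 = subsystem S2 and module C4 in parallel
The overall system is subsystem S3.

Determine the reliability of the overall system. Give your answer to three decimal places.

0.992

Parallel (C1 and C2): 1 − (1 − 0.94000)(1 − 0.89100) = 0.99346
Series ([0.99346] and C3): 0.99346 × 0.89800 = 0.89213
Parallel ([0.89213] and C4): 1 − (1 − 0.89213)(1 − 0.92200) = 0.992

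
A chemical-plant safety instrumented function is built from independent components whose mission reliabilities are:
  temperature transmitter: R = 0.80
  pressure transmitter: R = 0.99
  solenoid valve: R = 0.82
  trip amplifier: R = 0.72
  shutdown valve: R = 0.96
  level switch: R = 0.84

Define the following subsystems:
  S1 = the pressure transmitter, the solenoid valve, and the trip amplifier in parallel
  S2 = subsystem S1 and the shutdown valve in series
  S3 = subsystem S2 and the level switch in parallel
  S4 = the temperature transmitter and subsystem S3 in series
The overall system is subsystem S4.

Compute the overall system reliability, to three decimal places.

Parallel (pressure transmitter, solenoid valve, and trip amplifier): 1 − (1 − 0.99000)(1 − 0.82000)(1 − 0.72000) = 0.99950
Series ([0.99950] and shutdown valve): 0.99950 × 0.96000 = 0.95952
Parallel ([0.95952] and level switch): 1 − (1 − 0.95952)(1 − 0.84000) = 0.99352
Series (temperature transmitter and [0.99352]): 0.80000 × 0.99352 = 0.795

0.795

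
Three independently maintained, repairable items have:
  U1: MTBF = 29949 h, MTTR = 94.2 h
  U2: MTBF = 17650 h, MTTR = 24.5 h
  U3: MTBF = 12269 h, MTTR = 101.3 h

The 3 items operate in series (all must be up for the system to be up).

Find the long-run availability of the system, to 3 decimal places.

A(U1) = MTBF/(MTBF+MTTR) = 29949/(29949+94.2) = 0.996865
A(U2) = MTBF/(MTBF+MTTR) = 17650/(17650+24.5) = 0.998614
A(U3) = MTBF/(MTBF+MTTR) = 12269/(12269+101.3) = 0.991811
Series availability: 0.996865 × 0.998614 × 0.991811 = 0.987

0.987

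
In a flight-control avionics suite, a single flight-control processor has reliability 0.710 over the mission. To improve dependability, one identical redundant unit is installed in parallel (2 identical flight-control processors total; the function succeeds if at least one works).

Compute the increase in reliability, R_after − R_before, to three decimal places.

0.206

R_before = 0.710
R_after = 1 − (1 − 0.710)^2 = 0.916
ΔR = 0.916 − 0.710 = 0.206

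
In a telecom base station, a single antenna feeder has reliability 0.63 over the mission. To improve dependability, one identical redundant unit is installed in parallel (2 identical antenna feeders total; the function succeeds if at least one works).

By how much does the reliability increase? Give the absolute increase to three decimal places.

R_before = 0.63
R_after = 1 − (1 − 0.63)^2 = 0.863
ΔR = 0.863 − 0.63 = 0.233

0.233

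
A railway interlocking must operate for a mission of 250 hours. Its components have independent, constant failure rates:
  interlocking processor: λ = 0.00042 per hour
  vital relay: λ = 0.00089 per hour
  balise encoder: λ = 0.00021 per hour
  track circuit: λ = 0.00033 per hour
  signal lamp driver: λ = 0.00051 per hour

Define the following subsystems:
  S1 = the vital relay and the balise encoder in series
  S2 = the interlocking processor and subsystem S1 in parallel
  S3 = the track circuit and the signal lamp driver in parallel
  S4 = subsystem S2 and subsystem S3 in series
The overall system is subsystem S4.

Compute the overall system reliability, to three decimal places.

R(interlocking processor) = exp(−0.00042 × 250) = 0.90032
R(vital relay) = exp(−0.00089 × 250) = 0.80052
R(balise encoder) = exp(−0.00021 × 250) = 0.94885
R(track circuit) = exp(−0.00033 × 250) = 0.92081
R(signal lamp driver) = exp(−0.00051 × 250) = 0.88029
Series (vital relay and balise encoder): 0.80052 × 0.94885 = 0.75957
Parallel (interlocking processor and [0.75957]): 1 − (1 − 0.90032)(1 − 0.75957) = 0.97603
Parallel (track circuit and signal lamp driver): 1 − (1 − 0.92081)(1 − 0.88029) = 0.99052
Series ([0.97603] and [0.99052]): 0.97603 × 0.99052 = 0.967

0.967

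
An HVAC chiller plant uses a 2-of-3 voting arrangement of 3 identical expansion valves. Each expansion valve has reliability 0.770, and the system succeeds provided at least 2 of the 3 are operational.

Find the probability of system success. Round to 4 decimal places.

R = Σ_{i=2}^{3} C(3,i) p^i (1−p)^{3−i} with p = 0.770
C(3,2)·0.770^2·0.230^1 = 0.409101
C(3,3)·0.770^3·0.230^0 = 0.456533
Sum = 0.8656

0.8656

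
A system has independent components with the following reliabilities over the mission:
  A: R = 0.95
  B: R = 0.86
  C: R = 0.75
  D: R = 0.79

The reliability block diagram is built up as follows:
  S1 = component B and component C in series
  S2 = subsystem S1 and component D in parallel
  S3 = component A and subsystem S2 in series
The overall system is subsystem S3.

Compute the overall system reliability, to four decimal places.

Series (B and C): 0.860000 × 0.750000 = 0.645000
Parallel ([0.645000] and D): 1 − (1 − 0.645000)(1 − 0.790000) = 0.925450
Series (A and [0.925450]): 0.950000 × 0.925450 = 0.8792

0.8792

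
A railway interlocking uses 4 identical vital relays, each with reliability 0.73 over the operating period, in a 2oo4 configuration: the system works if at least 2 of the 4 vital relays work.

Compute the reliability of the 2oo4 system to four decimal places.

0.9372

R = Σ_{i=2}^{4} C(4,i) p^i (1−p)^{4−i} with p = 0.73
C(4,2)·0.73^2·0.27^2 = 0.233090
C(4,3)·0.73^3·0.27^1 = 0.420138
C(4,4)·0.73^4·0.27^0 = 0.283982
Sum = 0.9372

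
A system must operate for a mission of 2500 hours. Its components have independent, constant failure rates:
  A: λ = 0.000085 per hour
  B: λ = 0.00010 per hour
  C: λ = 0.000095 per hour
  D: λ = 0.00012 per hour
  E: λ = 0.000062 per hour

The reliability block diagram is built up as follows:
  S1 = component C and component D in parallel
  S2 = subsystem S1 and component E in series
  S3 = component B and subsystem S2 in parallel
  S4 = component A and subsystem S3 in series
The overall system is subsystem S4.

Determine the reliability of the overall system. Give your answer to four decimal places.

0.7745

R(A) = exp(−0.000085 × 2500) = 0.808560
R(B) = exp(−0.00010 × 2500) = 0.778801
R(C) = exp(−0.000095 × 2500) = 0.788597
R(D) = exp(−0.00012 × 2500) = 0.740818
R(E) = exp(−0.000062 × 2500) = 0.856415
Parallel (C and D): 1 − (1 − 0.788597)(1 − 0.740818) = 0.945208
Series ([0.945208] and E): 0.945208 × 0.856415 = 0.809490
Parallel (B and [0.809490]): 1 − (1 − 0.778801)(1 − 0.809490) = 0.957859
Series (A and [0.957859]): 0.808560 × 0.957859 = 0.7745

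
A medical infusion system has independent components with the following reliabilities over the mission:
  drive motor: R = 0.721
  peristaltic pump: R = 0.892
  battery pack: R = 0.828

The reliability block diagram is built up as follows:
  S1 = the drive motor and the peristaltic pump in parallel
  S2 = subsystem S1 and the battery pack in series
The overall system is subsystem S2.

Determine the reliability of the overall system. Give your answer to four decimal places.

Parallel (drive motor and peristaltic pump): 1 − (1 − 0.721000)(1 − 0.892000) = 0.969868
Series ([0.969868] and battery pack): 0.969868 × 0.828000 = 0.8031

0.8031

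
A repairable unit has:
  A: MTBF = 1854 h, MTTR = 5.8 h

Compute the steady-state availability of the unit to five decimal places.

A(A) = MTBF/(MTBF+MTTR) = 1854/(1854+5.8) = 0.99688

0.99688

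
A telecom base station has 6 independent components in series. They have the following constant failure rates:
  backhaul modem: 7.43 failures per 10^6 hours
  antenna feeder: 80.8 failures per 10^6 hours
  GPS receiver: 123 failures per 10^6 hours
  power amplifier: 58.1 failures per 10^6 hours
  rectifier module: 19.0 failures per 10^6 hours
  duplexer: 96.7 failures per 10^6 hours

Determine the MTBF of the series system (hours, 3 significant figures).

Series of exponential components: λ_sys = Σ λ_i
λ_sys = 0.00000743 + 0.0000808 + 0.000123 + 0.0000581 + 0.0000190 + 0.0000967 = 3.8503e-04 /h
MTBF = 1 / λ_sys = 2600 h

2600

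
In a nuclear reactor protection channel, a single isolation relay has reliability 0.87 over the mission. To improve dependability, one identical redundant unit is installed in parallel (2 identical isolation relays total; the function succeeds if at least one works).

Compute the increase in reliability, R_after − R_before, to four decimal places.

R_before = 0.87
R_after = 1 − (1 − 0.87)^2 = 0.9831
ΔR = 0.9831 − 0.87 = 0.1131

0.1131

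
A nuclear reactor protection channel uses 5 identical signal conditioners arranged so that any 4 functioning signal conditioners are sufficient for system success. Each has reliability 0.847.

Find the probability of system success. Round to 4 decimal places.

R = Σ_{i=4}^{5} C(5,i) p^i (1−p)^{5−i} with p = 0.847
C(5,4)·0.847^4·0.153^1 = 0.393727
C(5,5)·0.847^5·0.153^0 = 0.435930
Sum = 0.8297

0.8297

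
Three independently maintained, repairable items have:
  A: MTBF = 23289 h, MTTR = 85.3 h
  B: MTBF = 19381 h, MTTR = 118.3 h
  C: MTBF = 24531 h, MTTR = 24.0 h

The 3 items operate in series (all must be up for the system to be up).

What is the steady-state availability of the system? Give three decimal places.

0.989

A(A) = MTBF/(MTBF+MTTR) = 23289/(23289+85.3) = 0.996351
A(B) = MTBF/(MTBF+MTTR) = 19381/(19381+118.3) = 0.993933
A(C) = MTBF/(MTBF+MTTR) = 24531/(24531+24.0) = 0.999023
Series availability: 0.996351 × 0.993933 × 0.999023 = 0.989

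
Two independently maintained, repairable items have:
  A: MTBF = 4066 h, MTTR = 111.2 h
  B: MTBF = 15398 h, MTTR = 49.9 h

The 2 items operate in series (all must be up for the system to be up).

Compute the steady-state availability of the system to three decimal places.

0.970

A(A) = MTBF/(MTBF+MTTR) = 4066/(4066+111.2) = 0.973379
A(B) = MTBF/(MTBF+MTTR) = 15398/(15398+49.9) = 0.996770
Series availability: 0.973379 × 0.996770 = 0.970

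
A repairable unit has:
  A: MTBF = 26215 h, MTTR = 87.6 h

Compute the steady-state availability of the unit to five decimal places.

A(A) = MTBF/(MTBF+MTTR) = 26215/(26215+87.6) = 0.99667

0.99667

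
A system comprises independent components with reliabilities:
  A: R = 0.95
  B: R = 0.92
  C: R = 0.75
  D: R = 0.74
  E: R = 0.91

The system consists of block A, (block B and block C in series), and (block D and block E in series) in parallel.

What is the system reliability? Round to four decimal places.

0.9949

Series (B and C): 0.920000 × 0.750000 = 0.690000
Series (D and E): 0.740000 × 0.910000 = 0.673400
Parallel (A, [0.690000], and [0.673400]): 1 − (1 − 0.950000)(1 − 0.690000)(1 − 0.673400) = 0.9949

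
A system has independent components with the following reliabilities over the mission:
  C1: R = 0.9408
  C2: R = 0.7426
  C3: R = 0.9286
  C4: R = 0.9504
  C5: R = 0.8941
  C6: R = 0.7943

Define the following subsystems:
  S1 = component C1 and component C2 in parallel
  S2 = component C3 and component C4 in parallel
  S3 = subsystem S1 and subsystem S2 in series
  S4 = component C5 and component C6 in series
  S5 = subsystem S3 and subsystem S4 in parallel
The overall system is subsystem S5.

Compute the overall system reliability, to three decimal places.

Parallel (C1 and C2): 1 − (1 − 0.94080)(1 − 0.74260) = 0.98476
Parallel (C3 and C4): 1 − (1 − 0.92860)(1 − 0.95040) = 0.99646
Series ([0.98476] and [0.99646]): 0.98476 × 0.99646 = 0.98127
Series (C5 and C6): 0.89410 × 0.79430 = 0.71018
Parallel ([0.98127] and [0.71018]): 1 − (1 − 0.98127)(1 − 0.71018) = 0.995

0.995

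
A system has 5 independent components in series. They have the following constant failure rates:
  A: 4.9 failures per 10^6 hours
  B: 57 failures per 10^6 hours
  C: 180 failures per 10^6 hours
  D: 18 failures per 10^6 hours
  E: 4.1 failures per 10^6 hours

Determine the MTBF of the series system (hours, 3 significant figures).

3790

Series of exponential components: λ_sys = Σ λ_i
λ_sys = 0.0000049 + 0.000057 + 0.00018 + 0.000018 + 0.0000041 = 2.6400e-04 /h
MTBF = 1 / λ_sys = 3790 h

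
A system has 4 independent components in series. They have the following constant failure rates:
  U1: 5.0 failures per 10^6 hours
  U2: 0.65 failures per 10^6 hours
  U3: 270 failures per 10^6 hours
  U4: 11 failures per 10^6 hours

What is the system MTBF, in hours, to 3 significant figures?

3490

Series of exponential components: λ_sys = Σ λ_i
λ_sys = 0.0000050 + 0.00000065 + 0.00027 + 0.000011 = 2.8665e-04 /h
MTBF = 1 / λ_sys = 3490 h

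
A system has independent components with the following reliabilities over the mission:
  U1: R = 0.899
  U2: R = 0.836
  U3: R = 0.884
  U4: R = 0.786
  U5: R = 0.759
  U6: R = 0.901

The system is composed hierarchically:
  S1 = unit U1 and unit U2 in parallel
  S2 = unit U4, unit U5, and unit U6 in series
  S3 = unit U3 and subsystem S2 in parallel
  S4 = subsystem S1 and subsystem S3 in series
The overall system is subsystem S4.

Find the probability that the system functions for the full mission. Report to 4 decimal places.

0.9307

Parallel (U1 and U2): 1 − (1 − 0.899000)(1 − 0.836000) = 0.983436
Series (U4, U5, and U6): 0.786000 × 0.759000 × 0.901000 = 0.537513
Parallel (U3 and [0.537513]): 1 − (1 − 0.884000)(1 − 0.537513) = 0.946352
Series ([0.983436] and [0.946352]): 0.983436 × 0.946352 = 0.9307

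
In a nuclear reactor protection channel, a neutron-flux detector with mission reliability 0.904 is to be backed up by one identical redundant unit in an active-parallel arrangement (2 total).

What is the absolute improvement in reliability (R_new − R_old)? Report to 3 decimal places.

0.087

R_before = 0.904
R_after = 1 − (1 − 0.904)^2 = 0.991
ΔR = 0.991 − 0.904 = 0.087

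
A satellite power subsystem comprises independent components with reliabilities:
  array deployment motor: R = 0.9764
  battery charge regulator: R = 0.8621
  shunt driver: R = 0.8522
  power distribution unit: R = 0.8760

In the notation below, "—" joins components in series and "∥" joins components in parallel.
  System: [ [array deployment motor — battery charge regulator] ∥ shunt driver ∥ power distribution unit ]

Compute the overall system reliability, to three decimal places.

0.997

Series (array deployment motor and battery charge regulator): 0.97640 × 0.86210 = 0.84175
Parallel ([0.84175], shunt driver, and power distribution unit): 1 − (1 − 0.84175)(1 − 0.85220)(1 − 0.87600) = 0.997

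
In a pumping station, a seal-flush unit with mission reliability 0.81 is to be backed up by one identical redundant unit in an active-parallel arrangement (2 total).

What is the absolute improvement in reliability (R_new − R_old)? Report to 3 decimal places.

0.154

R_before = 0.81
R_after = 1 − (1 − 0.81)^2 = 0.964
ΔR = 0.964 − 0.81 = 0.154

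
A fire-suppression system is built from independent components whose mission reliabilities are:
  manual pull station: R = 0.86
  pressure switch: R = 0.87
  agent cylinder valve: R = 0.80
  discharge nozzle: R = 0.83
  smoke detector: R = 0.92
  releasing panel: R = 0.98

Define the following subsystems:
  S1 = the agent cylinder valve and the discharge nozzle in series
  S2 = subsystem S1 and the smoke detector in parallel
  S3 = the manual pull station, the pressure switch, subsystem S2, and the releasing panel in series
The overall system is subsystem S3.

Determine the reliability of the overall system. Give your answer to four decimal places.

Series (agent cylinder valve and discharge nozzle): 0.800000 × 0.830000 = 0.664000
Parallel ([0.664000] and smoke detector): 1 − (1 − 0.664000)(1 − 0.920000) = 0.973120
Series (manual pull station, pressure switch, [0.973120], and releasing panel): 0.860000 × 0.870000 × 0.973120 × 0.980000 = 0.7135

0.7135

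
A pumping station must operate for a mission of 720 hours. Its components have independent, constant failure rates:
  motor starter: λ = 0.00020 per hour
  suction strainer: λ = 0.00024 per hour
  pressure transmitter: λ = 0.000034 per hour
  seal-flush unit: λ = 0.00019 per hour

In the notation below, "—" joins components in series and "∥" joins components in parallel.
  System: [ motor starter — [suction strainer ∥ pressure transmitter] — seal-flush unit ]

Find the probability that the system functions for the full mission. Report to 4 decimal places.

R(motor starter) = exp(−0.00020 × 720) = 0.865888
R(suction strainer) = exp(−0.00024 × 720) = 0.841306
R(pressure transmitter) = exp(−0.000034 × 720) = 0.975817
R(seal-flush unit) = exp(−0.00019 × 720) = 0.872145
Parallel (suction strainer and pressure transmitter): 1 − (1 − 0.841306)(1 − 0.975817) = 0.996162
Series (motor starter, [0.996162], and seal-flush unit): 0.865888 × 0.996162 × 0.872145 = 0.7523

0.7523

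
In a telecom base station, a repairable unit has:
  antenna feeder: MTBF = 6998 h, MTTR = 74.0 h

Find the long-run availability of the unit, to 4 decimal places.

0.9895

A(antenna feeder) = MTBF/(MTBF+MTTR) = 6998/(6998+74.0) = 0.9895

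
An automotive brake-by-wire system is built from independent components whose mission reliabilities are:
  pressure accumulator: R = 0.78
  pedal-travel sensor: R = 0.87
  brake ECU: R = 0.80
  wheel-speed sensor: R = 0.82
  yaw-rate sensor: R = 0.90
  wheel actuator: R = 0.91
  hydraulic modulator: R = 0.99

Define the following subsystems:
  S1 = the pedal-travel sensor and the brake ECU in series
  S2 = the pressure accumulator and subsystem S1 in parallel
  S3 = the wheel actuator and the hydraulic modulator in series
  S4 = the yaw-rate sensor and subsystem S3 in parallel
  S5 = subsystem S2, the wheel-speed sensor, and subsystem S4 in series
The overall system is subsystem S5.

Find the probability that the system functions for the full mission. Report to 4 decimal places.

0.7576

Series (pedal-travel sensor and brake ECU): 0.870000 × 0.800000 = 0.696000
Parallel (pressure accumulator and [0.696000]): 1 − (1 − 0.780000)(1 − 0.696000) = 0.933120
Series (wheel actuator and hydraulic modulator): 0.910000 × 0.990000 = 0.900900
Parallel (yaw-rate sensor and [0.900900]): 1 − (1 − 0.900000)(1 − 0.900900) = 0.990090
Series ([0.933120], wheel-speed sensor, and [0.990090]): 0.933120 × 0.820000 × 0.990090 = 0.7576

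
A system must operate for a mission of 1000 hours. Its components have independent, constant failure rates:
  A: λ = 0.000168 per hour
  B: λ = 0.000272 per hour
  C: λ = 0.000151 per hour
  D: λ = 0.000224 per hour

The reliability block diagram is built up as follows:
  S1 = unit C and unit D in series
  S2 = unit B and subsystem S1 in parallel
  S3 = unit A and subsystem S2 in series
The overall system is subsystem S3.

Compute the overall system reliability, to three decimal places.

0.782

R(A) = exp(−0.000168 × 1000) = 0.84535
R(B) = exp(−0.000272 × 1000) = 0.76185
R(C) = exp(−0.000151 × 1000) = 0.85985
R(D) = exp(−0.000224 × 1000) = 0.79932
Series (C and D): 0.85985 × 0.79932 = 0.68730
Parallel (B and [0.68730]): 1 − (1 − 0.76185)(1 − 0.68730) = 0.92553
Series (A and [0.92553]): 0.84535 × 0.92553 = 0.782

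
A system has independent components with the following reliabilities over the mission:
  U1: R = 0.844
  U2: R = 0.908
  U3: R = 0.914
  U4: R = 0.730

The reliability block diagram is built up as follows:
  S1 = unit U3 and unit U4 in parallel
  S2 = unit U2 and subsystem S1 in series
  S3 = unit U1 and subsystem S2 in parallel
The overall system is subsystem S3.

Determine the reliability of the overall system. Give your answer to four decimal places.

Parallel (U3 and U4): 1 − (1 − 0.914000)(1 − 0.730000) = 0.976780
Series (U2 and [0.976780]): 0.908000 × 0.976780 = 0.886916
Parallel (U1 and [0.886916]): 1 − (1 − 0.844000)(1 − 0.886916) = 0.9824

0.9824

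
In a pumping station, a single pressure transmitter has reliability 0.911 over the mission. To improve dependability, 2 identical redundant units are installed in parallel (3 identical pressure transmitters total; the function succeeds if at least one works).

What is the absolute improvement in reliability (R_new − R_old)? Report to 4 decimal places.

0.0883

R_before = 0.911
R_after = 1 − (1 − 0.911)^3 = 0.9993
ΔR = 0.9993 − 0.911 = 0.0883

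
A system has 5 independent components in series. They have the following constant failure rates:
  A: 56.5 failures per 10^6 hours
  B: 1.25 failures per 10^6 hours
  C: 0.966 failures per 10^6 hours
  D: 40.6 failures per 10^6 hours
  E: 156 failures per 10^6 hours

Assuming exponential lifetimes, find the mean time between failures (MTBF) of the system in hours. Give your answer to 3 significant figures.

Series of exponential components: λ_sys = Σ λ_i
λ_sys = 0.0000565 + 0.00000125 + 0.000000966 + 0.0000406 + 0.000156 = 2.5532e-04 /h
MTBF = 1 / λ_sys = 3920 h

3920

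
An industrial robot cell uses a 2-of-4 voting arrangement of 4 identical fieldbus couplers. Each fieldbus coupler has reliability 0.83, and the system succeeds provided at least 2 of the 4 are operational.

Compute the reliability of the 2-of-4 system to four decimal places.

0.9829

R = Σ_{i=2}^{4} C(4,i) p^i (1−p)^{4−i} with p = 0.83
C(4,2)·0.83^2·0.17^2 = 0.119455
C(4,3)·0.83^3·0.17^1 = 0.388815
C(4,4)·0.83^4·0.17^0 = 0.474583
Sum = 0.9829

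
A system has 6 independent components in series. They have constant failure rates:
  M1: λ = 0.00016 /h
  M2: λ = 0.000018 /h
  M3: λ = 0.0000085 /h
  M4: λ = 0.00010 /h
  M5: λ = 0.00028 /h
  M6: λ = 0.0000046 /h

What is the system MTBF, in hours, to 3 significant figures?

1750

Series of exponential components: λ_sys = Σ λ_i
λ_sys = 0.00016 + 0.000018 + 0.0000085 + 0.00010 + 0.00028 + 0.0000046 = 5.7110e-04 /h
MTBF = 1 / λ_sys = 1750 h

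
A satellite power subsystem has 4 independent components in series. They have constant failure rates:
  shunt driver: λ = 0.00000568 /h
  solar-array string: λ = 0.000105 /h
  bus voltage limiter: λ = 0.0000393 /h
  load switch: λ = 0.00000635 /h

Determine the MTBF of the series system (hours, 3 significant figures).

6400

Series of exponential components: λ_sys = Σ λ_i
λ_sys = 0.00000568 + 0.000105 + 0.0000393 + 0.00000635 = 1.5633e-04 /h
MTBF = 1 / λ_sys = 6400 h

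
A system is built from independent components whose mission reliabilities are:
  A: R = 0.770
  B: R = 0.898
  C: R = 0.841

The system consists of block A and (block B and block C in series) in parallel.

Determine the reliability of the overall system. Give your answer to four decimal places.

Series (B and C): 0.898000 × 0.841000 = 0.755218
Parallel (A and [0.755218]): 1 − (1 − 0.770000)(1 − 0.755218) = 0.9437

0.9437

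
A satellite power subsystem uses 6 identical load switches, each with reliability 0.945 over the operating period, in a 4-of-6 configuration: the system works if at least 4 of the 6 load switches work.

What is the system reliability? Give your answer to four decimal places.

0.9971

R = Σ_{i=4}^{6} C(6,i) p^i (1−p)^{6−i} with p = 0.945
C(6,4)·0.945^4·0.055^2 = 0.036186
C(6,5)·0.945^5·0.055^1 = 0.248698
C(6,6)·0.945^6·0.055^0 = 0.712182
Sum = 0.9971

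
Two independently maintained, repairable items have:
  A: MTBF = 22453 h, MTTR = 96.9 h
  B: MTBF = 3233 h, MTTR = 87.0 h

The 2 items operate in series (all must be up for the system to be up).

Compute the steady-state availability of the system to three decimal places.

0.970

A(A) = MTBF/(MTBF+MTTR) = 22453/(22453+96.9) = 0.995703
A(B) = MTBF/(MTBF+MTTR) = 3233/(3233+87.0) = 0.973795
Series availability: 0.995703 × 0.973795 = 0.970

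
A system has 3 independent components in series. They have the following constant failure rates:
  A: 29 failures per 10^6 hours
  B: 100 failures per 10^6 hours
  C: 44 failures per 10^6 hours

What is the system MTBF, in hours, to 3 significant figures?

Series of exponential components: λ_sys = Σ λ_i
λ_sys = 0.000029 + 0.00010 + 0.000044 = 1.7300e-04 /h
MTBF = 1 / λ_sys = 5780 h

5780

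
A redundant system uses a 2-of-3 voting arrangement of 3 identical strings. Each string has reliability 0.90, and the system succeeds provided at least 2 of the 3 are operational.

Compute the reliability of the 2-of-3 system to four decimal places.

0.9720

R = Σ_{i=2}^{3} C(3,i) p^i (1−p)^{3−i} with p = 0.90
C(3,2)·0.90^2·0.10^1 = 0.243000
C(3,3)·0.90^3·0.10^0 = 0.729000
Sum = 0.9720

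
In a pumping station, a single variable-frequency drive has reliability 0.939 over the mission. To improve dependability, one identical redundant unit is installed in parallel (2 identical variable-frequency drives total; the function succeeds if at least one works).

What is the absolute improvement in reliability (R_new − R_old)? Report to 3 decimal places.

R_before = 0.939
R_after = 1 − (1 − 0.939)^2 = 0.996
ΔR = 0.996 − 0.939 = 0.057

0.057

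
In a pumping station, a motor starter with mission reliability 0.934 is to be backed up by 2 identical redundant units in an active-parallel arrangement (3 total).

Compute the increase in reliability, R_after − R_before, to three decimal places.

R_before = 0.934
R_after = 1 − (1 − 0.934)^3 = 1.000
ΔR = 1.000 − 0.934 = 0.066

0.066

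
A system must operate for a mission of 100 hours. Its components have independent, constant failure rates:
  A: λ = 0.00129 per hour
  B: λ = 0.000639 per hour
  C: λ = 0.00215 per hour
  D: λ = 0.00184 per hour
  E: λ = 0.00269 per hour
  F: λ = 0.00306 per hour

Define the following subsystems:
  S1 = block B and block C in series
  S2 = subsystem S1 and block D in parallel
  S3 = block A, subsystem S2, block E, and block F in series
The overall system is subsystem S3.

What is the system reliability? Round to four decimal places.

0.4744

R(A) = exp(−0.00129 × 100) = 0.878974
R(B) = exp(−0.000639 × 100) = 0.938099
R(C) = exp(−0.00215 × 100) = 0.806541
R(D) = exp(−0.00184 × 100) = 0.831936
R(E) = exp(−0.00269 × 100) = 0.764143
R(F) = exp(−0.00306 × 100) = 0.736387
Series (B and C): 0.938099 × 0.806541 = 0.756615
Parallel ([0.756615] and D): 1 − (1 − 0.756615)(1 − 0.831936) = 0.959096
Series (A, [0.959096], E, and F): 0.878974 × 0.959096 × 0.764143 × 0.736387 = 0.4744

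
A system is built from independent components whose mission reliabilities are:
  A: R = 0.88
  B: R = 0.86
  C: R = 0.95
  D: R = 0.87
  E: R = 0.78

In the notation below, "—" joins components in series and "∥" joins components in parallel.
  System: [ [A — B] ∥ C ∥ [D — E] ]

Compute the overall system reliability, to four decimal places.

Series (A and B): 0.880000 × 0.860000 = 0.756800
Series (D and E): 0.870000 × 0.780000 = 0.678600
Parallel ([0.756800], C, and [0.678600]): 1 − (1 − 0.756800)(1 − 0.950000)(1 − 0.678600) = 0.9961

0.9961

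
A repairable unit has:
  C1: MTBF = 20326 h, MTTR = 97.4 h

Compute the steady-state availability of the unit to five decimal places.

0.99523

A(C1) = MTBF/(MTBF+MTTR) = 20326/(20326+97.4) = 0.99523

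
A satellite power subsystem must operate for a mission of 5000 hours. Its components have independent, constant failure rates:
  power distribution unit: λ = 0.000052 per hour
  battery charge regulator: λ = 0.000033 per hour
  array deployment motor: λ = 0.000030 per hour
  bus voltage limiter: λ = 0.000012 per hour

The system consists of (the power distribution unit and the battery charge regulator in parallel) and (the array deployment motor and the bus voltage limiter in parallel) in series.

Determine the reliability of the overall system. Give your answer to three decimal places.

0.957

R(power distribution unit) = exp(−0.000052 × 5000) = 0.77105
R(battery charge regulator) = exp(−0.000033 × 5000) = 0.84789
R(array deployment motor) = exp(−0.000030 × 5000) = 0.86071
R(bus voltage limiter) = exp(−0.000012 × 5000) = 0.94176
Parallel (power distribution unit and battery charge regulator): 1 − (1 − 0.77105)(1 − 0.84789) = 0.96517
Parallel (array deployment motor and bus voltage limiter): 1 − (1 − 0.86071)(1 − 0.94176) = 0.99189
Series ([0.96517] and [0.99189]): 0.96517 × 0.99189 = 0.957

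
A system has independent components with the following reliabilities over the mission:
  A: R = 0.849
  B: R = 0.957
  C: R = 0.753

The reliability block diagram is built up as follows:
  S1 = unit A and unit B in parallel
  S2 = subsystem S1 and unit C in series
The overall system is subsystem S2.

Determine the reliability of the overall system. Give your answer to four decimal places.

Parallel (A and B): 1 − (1 − 0.849000)(1 − 0.957000) = 0.993507
Series ([0.993507] and C): 0.993507 × 0.753000 = 0.7481

0.7481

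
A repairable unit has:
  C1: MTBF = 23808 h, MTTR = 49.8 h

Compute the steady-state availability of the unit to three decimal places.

A(C1) = MTBF/(MTBF+MTTR) = 23808/(23808+49.8) = 0.998

0.998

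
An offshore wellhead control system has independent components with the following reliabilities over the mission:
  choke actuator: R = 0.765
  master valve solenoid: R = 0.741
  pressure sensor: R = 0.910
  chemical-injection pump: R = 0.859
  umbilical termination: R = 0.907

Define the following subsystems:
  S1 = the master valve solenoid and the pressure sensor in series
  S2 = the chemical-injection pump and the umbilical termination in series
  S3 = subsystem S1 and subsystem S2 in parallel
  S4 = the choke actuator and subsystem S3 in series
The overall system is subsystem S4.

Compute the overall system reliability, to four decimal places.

0.7100

Series (master valve solenoid and pressure sensor): 0.741000 × 0.910000 = 0.674310
Series (chemical-injection pump and umbilical termination): 0.859000 × 0.907000 = 0.779113
Parallel ([0.674310] and [0.779113]): 1 − (1 − 0.674310)(1 − 0.779113) = 0.928059
Series (choke actuator and [0.928059]): 0.765000 × 0.928059 = 0.7100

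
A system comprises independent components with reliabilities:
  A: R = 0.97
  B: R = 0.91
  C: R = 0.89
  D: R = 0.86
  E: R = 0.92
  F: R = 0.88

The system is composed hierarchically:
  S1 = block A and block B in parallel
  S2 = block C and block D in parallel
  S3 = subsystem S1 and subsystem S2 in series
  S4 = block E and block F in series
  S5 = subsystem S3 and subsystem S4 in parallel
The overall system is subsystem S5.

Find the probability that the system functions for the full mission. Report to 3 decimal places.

0.997

Parallel (A and B): 1 − (1 − 0.97000)(1 − 0.91000) = 0.99730
Parallel (C and D): 1 − (1 − 0.89000)(1 − 0.86000) = 0.98460
Series ([0.99730] and [0.98460]): 0.99730 × 0.98460 = 0.98194
Series (E and F): 0.92000 × 0.88000 = 0.80960
Parallel ([0.98194] and [0.80960]): 1 − (1 − 0.98194)(1 − 0.80960) = 0.997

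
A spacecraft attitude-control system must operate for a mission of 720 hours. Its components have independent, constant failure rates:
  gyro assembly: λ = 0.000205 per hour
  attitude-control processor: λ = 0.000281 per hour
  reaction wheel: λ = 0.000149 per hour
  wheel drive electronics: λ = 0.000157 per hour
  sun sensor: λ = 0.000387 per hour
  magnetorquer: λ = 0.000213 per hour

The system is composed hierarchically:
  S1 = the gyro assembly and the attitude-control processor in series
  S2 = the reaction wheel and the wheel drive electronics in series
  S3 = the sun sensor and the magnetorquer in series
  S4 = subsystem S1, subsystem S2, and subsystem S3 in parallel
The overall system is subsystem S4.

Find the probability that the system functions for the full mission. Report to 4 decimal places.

0.9795

R(gyro assembly) = exp(−0.000205 × 720) = 0.862776
R(attitude-control processor) = exp(−0.000281 × 720) = 0.816833
R(reaction wheel) = exp(−0.000149 × 720) = 0.898274
R(wheel drive electronics) = exp(−0.000157 × 720) = 0.893115
R(sun sensor) = exp(−0.000387 × 720) = 0.756812
R(magnetorquer) = exp(−0.000213 × 720) = 0.857821
Series (gyro assembly and attitude-control processor): 0.862776 × 0.816833 = 0.704744
Series (reaction wheel and wheel drive electronics): 0.898274 × 0.893115 = 0.802262
Series (sun sensor and magnetorquer): 0.756812 × 0.857821 = 0.649209
Parallel ([0.704744], [0.802262], and [0.649209]): 1 − (1 − 0.704744)(1 − 0.802262)(1 − 0.649209) = 0.9795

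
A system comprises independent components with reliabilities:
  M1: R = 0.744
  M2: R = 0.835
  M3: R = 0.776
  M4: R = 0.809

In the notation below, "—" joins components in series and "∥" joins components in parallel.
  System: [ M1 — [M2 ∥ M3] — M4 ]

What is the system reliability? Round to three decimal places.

0.580

Parallel (M2 and M3): 1 − (1 − 0.83500)(1 − 0.77600) = 0.96304
Series (M1, [0.96304], and M4): 0.74400 × 0.96304 × 0.80900 = 0.580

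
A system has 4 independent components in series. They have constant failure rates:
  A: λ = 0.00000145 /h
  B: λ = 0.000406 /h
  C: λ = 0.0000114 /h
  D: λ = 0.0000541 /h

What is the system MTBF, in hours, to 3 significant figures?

2110

Series of exponential components: λ_sys = Σ λ_i
λ_sys = 0.00000145 + 0.000406 + 0.0000114 + 0.0000541 = 4.7295e-04 /h
MTBF = 1 / λ_sys = 2110 h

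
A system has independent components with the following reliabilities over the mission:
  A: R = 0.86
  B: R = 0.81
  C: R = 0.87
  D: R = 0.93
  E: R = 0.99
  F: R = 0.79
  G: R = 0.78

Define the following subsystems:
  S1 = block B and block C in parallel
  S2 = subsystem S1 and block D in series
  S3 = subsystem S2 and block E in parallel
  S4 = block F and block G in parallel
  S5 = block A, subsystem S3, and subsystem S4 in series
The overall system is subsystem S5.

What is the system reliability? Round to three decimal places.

0.820

Parallel (B and C): 1 − (1 − 0.81000)(1 − 0.87000) = 0.97530
Series ([0.97530] and D): 0.97530 × 0.93000 = 0.90703
Parallel ([0.90703] and E): 1 − (1 − 0.90703)(1 − 0.99000) = 0.99907
Parallel (F and G): 1 − (1 − 0.79000)(1 − 0.78000) = 0.95380
Series (A, [0.99907], and [0.95380]): 0.86000 × 0.99907 × 0.95380 = 0.820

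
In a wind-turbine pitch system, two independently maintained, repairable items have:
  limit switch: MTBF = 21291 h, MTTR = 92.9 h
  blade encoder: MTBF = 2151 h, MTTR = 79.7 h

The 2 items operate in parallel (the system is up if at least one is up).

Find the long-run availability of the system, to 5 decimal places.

A(limit switch) = MTBF/(MTBF+MTTR) = 21291/(21291+92.9) = 0.995656
A(blade encoder) = MTBF/(MTBF+MTTR) = 2151/(2151+79.7) = 0.964271
Parallel availability: 1 − (1 − 0.995656)(1 − 0.964271) = 0.99984

0.99984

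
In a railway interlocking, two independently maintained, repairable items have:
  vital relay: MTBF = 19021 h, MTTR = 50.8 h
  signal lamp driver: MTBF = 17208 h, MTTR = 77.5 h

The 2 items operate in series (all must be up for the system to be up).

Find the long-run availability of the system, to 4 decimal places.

0.9929

A(vital relay) = MTBF/(MTBF+MTTR) = 19021/(19021+50.8) = 0.997336
A(signal lamp driver) = MTBF/(MTBF+MTTR) = 17208/(17208+77.5) = 0.995516
Series availability: 0.997336 × 0.995516 = 0.9929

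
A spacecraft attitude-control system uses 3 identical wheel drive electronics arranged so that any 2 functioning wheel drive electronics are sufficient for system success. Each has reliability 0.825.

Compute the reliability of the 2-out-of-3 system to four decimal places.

0.9188

R = Σ_{i=2}^{3} C(3,i) p^i (1−p)^{3−i} with p = 0.825
C(3,2)·0.825^2·0.175^1 = 0.357328
C(3,3)·0.825^3·0.175^0 = 0.561516
Sum = 0.9188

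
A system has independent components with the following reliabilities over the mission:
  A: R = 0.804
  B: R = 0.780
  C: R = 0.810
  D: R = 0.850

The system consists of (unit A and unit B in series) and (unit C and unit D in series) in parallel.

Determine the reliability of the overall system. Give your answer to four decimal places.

Series (A and B): 0.804000 × 0.780000 = 0.627120
Series (C and D): 0.810000 × 0.850000 = 0.688500
Parallel ([0.627120] and [0.688500]): 1 − (1 − 0.627120)(1 − 0.688500) = 0.8838

0.8838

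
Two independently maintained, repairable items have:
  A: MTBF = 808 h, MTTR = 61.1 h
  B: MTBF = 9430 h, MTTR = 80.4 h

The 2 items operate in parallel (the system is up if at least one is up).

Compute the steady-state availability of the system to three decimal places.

0.999

A(A) = MTBF/(MTBF+MTTR) = 808/(808+61.1) = 0.929697
A(B) = MTBF/(MTBF+MTTR) = 9430/(9430+80.4) = 0.991546
Parallel availability: 1 − (1 − 0.929697)(1 − 0.991546) = 0.999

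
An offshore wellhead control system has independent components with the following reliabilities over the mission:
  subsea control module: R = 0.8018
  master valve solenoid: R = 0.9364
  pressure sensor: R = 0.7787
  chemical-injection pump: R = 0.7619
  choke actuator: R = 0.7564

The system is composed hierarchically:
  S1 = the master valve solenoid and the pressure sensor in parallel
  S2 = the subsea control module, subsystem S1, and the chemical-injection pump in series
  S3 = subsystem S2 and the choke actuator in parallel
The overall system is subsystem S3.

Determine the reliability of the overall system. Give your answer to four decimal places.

Parallel (master valve solenoid and pressure sensor): 1 − (1 − 0.936400)(1 − 0.778700) = 0.985925
Series (subsea control module, [0.985925], and chemical-injection pump): 0.801800 × 0.985925 × 0.761900 = 0.602293
Parallel ([0.602293] and choke actuator): 1 − (1 − 0.602293)(1 − 0.756400) = 0.9031

0.9031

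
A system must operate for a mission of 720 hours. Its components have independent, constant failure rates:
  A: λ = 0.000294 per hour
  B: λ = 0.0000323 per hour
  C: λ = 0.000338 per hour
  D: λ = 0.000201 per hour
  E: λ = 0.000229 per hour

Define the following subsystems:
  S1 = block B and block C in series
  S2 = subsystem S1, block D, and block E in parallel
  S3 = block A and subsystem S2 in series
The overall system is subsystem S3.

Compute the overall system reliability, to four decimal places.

0.8053

R(A) = exp(−0.000294 × 720) = 0.809224
R(B) = exp(−0.0000323 × 720) = 0.977012
R(C) = exp(−0.000338 × 720) = 0.783989
R(D) = exp(−0.000201 × 720) = 0.865265
R(E) = exp(−0.000229 × 720) = 0.847995
Series (B and C): 0.977012 × 0.783989 = 0.765967
Parallel ([0.765967], D, and E): 1 − (1 − 0.765967)(1 − 0.865265)(1 − 0.847995) = 0.995207
Series (A and [0.995207]): 0.809224 × 0.995207 = 0.8053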